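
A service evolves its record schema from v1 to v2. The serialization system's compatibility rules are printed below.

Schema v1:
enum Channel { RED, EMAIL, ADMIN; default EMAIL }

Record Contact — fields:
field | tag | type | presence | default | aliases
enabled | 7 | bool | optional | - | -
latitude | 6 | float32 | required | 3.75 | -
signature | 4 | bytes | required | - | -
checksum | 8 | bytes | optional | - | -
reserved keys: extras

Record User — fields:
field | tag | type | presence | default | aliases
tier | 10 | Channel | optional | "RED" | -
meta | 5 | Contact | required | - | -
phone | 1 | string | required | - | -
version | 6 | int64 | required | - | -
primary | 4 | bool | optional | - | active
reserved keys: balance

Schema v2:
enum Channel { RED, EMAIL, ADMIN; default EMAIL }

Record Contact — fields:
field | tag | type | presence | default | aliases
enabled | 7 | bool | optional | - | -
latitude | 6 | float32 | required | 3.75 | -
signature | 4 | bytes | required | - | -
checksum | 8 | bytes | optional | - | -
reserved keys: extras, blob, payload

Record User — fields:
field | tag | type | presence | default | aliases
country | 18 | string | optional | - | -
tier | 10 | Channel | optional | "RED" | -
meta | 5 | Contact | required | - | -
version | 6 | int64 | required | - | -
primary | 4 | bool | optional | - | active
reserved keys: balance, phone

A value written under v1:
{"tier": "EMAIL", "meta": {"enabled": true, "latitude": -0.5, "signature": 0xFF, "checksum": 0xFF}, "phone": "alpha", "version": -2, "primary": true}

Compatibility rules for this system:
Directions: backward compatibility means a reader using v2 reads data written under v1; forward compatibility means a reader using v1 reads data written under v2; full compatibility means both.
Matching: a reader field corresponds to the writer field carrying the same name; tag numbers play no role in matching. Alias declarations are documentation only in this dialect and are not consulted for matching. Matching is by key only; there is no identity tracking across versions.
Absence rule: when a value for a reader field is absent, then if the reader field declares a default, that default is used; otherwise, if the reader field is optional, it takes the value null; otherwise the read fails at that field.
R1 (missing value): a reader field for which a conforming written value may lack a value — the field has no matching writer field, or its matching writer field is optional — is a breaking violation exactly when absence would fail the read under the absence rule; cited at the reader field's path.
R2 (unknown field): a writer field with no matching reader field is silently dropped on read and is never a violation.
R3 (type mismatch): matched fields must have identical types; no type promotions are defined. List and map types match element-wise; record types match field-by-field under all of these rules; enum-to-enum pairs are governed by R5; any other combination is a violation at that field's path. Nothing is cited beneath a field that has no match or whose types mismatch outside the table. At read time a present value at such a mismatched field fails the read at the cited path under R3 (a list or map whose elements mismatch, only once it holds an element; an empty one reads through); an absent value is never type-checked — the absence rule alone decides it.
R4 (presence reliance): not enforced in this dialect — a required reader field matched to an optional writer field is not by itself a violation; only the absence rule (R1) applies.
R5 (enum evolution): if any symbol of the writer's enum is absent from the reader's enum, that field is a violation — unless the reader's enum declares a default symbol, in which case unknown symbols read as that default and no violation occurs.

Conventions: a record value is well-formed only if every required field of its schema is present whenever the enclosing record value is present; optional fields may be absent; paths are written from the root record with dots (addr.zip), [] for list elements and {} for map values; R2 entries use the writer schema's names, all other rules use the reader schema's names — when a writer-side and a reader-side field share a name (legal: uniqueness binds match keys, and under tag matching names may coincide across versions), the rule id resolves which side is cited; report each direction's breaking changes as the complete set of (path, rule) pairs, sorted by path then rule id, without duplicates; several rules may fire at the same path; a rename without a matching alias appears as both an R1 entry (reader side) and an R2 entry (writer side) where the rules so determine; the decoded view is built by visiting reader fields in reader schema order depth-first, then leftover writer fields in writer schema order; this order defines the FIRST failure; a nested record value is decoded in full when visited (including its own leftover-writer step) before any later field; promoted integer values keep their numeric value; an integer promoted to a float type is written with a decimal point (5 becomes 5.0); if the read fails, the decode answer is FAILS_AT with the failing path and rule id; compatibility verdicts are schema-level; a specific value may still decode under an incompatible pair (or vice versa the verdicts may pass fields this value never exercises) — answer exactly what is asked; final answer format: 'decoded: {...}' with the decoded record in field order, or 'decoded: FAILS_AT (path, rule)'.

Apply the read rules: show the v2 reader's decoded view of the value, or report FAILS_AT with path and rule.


decoded: {"country": null, "tier": "EMAIL", "meta": {"enabled": true, "latitude": -0.5, "signature": 0xFF, "checksum": 0xFF}, "version": -2, "primary": true}

in User below, arrows point writer -> reader
decode (reader v2):
  country := null (absent, optional -> null)
  tier := "EMAIL"
  meta.enabled := true
  meta.latitude := -0.5
  meta.signature := 0xFF
  meta.checksum := 0xFF
  version := -2
  primary := true
  writer phone: unknown -> dropped
  => decoded: {"country": null, "tier": "EMAIL", "meta": {"enabled": true, "latitude": -0.5, "signature": 0xFF, "checksum": 0xFF}, "version": -2, "primary": true}


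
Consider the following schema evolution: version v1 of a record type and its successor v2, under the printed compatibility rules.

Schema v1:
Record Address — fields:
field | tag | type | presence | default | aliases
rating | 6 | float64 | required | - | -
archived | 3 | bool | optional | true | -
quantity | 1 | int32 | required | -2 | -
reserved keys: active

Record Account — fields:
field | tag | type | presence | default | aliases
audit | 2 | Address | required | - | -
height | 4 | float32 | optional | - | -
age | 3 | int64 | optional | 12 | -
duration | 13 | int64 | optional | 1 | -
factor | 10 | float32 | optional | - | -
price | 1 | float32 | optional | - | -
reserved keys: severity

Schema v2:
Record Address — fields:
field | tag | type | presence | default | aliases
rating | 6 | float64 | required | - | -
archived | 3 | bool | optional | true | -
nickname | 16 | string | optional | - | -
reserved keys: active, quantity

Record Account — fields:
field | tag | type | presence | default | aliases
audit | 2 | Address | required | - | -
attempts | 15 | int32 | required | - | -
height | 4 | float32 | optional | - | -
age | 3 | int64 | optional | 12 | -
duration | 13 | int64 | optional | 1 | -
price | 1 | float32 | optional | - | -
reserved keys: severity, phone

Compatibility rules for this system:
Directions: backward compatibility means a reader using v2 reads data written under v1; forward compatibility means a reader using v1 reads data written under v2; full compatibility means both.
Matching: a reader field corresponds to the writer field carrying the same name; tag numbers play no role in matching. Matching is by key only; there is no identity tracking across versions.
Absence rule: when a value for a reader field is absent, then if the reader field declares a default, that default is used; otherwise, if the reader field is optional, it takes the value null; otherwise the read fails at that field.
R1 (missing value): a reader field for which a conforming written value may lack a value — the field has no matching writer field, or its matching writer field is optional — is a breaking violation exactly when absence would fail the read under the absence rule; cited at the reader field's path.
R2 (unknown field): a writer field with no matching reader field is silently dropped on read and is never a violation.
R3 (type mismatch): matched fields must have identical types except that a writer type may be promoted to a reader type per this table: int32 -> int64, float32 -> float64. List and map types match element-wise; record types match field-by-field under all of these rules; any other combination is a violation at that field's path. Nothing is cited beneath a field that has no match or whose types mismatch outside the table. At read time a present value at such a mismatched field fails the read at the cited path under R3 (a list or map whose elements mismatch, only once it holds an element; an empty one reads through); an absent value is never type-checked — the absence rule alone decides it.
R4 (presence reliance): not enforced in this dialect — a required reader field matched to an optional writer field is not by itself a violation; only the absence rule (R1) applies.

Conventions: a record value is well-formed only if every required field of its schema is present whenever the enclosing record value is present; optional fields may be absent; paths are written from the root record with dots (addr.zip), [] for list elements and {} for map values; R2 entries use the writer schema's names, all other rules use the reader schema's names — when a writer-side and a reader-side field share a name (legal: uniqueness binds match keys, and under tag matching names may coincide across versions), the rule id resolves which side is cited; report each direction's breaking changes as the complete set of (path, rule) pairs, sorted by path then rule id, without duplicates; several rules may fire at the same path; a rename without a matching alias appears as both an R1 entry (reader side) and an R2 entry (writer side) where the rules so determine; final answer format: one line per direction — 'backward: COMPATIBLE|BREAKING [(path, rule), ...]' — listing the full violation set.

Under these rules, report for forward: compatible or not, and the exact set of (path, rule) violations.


forward: COMPATIBLE []

each type pair in Account: writer, then reader
forward for Account (reader v1, writer v2):
  writer required, Address -> Address: reader audit maps from writer audit
  writer optional, float32 -> float32: reader height maps from writer height
  writer optional, int64 -> int64: reader age maps from writer age
  writer optional, int64 -> int64: reader duration maps from writer duration
  factor has no writer counterpart
  writer optional, float32 -> float32: reader price maps from writer price
  writer field attempts has no reader counterpart
  writer required, float64 -> float64: reader audit.rating maps from writer audit.rating
  writer optional, bool -> bool: reader audit.archived maps from writer audit.archived
  audit.quantity has no writer counterpart
  writer field audit.nickname has no reader counterpart
  nothing fires on Account: forward is COMPATIBLE
remaining Account differences; none change what is asked:
  added field attempts to record Account: required int32, tag 15 (in v2 it sits immediately before height) -> affects backward compatibility only, which is not asked
  removed field factor from record Account -> triggers nothing under Account's printed rules — same verdict
  removed field quantity from record Address (its key "quantity" joins the reserved list) -> triggers nothing under Account's printed rules — same verdict
  added field nickname to record Address: optional string, tag 16 (in v2 it sits last) -> triggers nothing under Account's printed rules — same verdict


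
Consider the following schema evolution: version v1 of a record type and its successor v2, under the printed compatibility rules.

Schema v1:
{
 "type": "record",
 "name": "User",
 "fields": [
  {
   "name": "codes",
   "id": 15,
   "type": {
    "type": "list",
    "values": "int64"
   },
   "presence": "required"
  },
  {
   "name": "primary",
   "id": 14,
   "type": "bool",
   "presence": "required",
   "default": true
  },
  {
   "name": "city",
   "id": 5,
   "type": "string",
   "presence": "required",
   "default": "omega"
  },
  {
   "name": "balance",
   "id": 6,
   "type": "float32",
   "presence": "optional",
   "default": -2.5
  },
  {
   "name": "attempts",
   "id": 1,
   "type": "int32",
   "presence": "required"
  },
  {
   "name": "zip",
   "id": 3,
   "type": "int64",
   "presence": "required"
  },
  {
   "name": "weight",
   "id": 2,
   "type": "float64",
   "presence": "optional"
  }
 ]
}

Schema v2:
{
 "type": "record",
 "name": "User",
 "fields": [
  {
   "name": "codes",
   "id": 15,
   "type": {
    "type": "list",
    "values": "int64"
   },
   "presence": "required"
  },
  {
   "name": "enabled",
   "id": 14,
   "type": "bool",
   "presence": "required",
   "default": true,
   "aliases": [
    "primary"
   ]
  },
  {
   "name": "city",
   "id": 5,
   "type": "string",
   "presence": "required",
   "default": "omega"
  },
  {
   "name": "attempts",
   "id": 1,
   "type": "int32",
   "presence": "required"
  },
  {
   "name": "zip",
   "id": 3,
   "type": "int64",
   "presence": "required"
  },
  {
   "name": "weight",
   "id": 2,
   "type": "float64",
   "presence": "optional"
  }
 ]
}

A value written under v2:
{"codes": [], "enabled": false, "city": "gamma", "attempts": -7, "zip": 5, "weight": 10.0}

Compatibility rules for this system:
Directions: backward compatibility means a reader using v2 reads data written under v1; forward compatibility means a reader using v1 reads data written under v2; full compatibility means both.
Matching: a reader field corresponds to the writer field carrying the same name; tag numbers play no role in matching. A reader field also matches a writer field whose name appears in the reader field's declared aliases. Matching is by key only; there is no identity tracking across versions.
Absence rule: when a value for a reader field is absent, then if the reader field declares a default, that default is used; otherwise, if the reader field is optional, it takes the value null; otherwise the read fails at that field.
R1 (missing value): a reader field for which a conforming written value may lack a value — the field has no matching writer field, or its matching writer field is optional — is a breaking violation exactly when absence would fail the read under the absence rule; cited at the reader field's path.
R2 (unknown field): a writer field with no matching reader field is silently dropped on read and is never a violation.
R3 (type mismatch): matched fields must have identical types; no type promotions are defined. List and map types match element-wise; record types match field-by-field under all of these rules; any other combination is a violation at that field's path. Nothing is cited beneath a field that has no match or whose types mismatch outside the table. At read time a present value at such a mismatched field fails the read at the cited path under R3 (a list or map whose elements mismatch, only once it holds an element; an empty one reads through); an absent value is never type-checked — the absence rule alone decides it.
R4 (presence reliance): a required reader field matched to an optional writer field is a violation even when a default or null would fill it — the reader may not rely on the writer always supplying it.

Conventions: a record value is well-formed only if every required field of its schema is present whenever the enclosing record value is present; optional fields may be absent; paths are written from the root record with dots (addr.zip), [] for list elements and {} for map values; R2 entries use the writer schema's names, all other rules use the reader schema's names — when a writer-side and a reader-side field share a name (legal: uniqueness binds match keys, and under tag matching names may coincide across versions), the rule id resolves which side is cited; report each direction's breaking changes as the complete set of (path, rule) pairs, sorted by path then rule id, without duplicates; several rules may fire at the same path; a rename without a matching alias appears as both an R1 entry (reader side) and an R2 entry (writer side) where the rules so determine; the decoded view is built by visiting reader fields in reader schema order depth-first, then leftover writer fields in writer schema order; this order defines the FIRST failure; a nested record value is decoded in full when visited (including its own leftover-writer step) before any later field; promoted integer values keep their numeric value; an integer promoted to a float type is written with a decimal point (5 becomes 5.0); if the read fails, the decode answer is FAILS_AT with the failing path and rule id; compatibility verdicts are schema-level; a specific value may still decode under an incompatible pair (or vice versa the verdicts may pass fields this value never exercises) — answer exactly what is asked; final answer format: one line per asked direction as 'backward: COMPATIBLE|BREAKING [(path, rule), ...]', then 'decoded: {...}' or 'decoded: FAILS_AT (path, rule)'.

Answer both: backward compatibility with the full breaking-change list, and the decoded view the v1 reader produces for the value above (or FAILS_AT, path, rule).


the writer's type comes first in each User pair
checking backward for User: reader v2 against writer v1:
  codes <- codes (list<int64> -> list<int64>, writer required)
  enabled <- primary (bool -> bool, writer required)
  city <- city (string -> string, writer required)
  attempts <- attempts (int32 -> int32, writer required)
  zip <- zip (int64 -> int64, writer required)
  weight <- weight (float64 -> float64, writer optional)
  leftover writer field: balance
  nothing fires on User: backward is COMPATIBLE
migrating the User value to v1:
  codes := []
  primary := true (absent -> default)
  city := "gamma"
  balance := -2.5 (absent -> default)
  attempts := -7
  zip := 5
  weight := 10.0
  writer enabled: unknown -> dropped
  => decoded: {"codes": [], "primary": true, "city": "gamma", "balance": -2.5, "attempts": -7, "zip": 5, "weight": 10.0}
ruling out the remaining User differences:
  removed field balance from record User -> inert for the asked User verdict: nothing fires

backward: COMPATIBLE []; decoded: {"codes": [], "primary": true, "city": "gamma", "balance": -2.5, "attempts": -7, "zip": 5, "weight": 10.0}


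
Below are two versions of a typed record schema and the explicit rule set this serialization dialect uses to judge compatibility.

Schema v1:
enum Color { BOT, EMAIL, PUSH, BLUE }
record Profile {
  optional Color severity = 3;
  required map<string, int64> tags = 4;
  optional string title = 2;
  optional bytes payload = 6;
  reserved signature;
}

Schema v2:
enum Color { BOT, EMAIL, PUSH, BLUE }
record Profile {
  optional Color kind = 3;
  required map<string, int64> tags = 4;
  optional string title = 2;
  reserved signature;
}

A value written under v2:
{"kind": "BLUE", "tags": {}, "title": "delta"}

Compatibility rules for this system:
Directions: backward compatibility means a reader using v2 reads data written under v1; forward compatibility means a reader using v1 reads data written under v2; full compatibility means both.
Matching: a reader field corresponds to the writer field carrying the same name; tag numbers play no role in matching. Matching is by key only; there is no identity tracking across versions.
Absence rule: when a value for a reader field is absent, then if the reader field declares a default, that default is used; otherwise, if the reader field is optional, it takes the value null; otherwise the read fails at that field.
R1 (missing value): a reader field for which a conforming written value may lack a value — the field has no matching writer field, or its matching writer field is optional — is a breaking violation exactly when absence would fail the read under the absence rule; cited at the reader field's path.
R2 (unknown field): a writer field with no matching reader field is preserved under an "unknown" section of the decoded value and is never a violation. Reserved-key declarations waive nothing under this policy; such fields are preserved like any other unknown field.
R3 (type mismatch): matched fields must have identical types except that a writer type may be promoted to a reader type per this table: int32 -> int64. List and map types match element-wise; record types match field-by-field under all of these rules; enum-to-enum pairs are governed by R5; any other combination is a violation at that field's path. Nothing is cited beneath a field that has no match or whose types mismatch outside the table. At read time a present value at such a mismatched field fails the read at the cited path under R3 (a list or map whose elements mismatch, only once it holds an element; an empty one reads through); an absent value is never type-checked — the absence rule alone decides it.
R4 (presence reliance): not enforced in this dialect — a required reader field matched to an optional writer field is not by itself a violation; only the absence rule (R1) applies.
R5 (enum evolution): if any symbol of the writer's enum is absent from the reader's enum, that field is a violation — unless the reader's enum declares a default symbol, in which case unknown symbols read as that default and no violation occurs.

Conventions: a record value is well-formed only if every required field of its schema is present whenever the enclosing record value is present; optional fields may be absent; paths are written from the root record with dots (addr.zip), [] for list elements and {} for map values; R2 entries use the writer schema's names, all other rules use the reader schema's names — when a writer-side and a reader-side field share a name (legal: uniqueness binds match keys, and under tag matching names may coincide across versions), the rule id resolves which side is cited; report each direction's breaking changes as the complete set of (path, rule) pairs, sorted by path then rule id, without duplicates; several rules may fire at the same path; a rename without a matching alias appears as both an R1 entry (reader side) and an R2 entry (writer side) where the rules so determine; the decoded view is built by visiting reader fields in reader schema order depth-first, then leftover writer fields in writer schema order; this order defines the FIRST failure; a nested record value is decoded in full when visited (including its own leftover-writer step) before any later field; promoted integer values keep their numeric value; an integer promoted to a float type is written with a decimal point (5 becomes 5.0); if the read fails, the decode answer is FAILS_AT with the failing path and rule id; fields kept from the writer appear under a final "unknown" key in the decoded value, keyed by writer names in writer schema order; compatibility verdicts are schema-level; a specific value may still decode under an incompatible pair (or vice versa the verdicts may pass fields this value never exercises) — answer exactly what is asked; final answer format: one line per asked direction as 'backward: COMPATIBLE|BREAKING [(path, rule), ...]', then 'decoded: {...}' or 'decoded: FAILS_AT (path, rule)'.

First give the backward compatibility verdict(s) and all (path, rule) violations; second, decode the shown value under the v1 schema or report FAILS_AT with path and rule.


the writer's type comes first in each Profile pair
backward on Profile — v2 reading data written by v1:
  kind: no writer-side match
  tags: map<string, int64> -> map<string, int64>, writer required; from tags
  title: string -> string, writer optional; from title
  severity (writer side), unknown to reader
  payload (writer side), unknown to reader
  nothing fires on Profile: backward is COMPATIBLE
decode (reader v1):
  severity := null (absent, optional -> null)
  tags := {}
  title := "delta"
  payload := null (absent, optional -> null)
  writer kind: kept under "unknown"
  => decoded: {"severity": null, "tags": {}, "title": "delta", "payload": null, "unknown": {"kind": "BLUE"}}
ruling out the remaining Profile differences:
  removed field payload from record Profile -> fires no rule on Profile, leaving the asked answer as it is

backward: COMPATIBLE []; decoded: {"severity": null, "tags": {}, "title": "delta", "payload": null, "unknown": {"kind": "BLUE"}}


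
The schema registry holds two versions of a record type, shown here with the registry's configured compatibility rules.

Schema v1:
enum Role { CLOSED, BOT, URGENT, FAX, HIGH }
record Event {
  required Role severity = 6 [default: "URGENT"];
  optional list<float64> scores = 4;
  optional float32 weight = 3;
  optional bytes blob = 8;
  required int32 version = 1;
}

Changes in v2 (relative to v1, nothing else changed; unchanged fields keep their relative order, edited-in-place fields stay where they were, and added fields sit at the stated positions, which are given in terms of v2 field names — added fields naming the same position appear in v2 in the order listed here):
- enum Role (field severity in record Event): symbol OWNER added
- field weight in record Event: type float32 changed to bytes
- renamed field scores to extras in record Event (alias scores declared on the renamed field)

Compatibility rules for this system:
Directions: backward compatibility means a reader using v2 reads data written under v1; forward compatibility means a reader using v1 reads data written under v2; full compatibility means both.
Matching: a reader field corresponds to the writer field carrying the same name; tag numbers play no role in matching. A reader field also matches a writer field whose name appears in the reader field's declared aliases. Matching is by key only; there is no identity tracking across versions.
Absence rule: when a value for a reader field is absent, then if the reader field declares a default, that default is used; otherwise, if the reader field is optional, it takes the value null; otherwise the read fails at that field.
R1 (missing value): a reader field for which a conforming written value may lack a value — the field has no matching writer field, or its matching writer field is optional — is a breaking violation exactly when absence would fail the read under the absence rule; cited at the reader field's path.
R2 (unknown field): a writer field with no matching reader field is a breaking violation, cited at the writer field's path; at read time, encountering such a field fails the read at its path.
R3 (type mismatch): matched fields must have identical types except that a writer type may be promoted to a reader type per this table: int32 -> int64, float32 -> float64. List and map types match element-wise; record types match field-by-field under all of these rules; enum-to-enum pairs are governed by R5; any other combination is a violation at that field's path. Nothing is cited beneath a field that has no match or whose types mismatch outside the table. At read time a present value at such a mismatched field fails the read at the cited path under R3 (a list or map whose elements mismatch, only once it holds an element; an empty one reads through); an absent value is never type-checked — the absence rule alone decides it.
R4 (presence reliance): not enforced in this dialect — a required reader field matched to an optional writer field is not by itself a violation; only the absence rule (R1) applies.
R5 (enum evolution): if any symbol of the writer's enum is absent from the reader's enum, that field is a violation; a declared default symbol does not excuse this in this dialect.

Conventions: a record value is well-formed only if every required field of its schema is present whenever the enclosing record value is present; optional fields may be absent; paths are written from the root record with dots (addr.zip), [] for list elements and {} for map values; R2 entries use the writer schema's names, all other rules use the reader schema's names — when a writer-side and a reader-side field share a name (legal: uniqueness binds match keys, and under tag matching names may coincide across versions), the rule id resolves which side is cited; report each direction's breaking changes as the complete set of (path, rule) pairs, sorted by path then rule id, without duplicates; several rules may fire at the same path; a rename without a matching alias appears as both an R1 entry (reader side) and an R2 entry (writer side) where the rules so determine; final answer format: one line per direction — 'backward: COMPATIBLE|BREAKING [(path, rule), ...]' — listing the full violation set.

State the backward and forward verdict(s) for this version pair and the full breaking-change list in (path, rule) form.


the writer's type comes first in each Event pair
backward pass over Event, reader schema v2, writer schema v1:
  severity <- severity (Role -> Role, writer required)
  extras <- scores (list<float64> -> list<float64>, writer optional)
  weight <- weight (float32 -> bytes, writer optional)
  blob <- blob (bytes -> bytes, writer optional)
  version <- version (int32 -> int32, writer required)
  R3 fires at weight
  => backward: BREAKING (1)
forward pass over Event, reader schema v1, writer schema v2:
  severity <- severity (Role -> Role, writer required)
  no writer field matches reader scores
  weight <- weight (bytes -> float32, writer optional)
  blob <- blob (bytes -> bytes, writer optional)
  version <- version (int32 -> int32, writer required)
  extras (writer side), unknown to reader
  R2 fires at extras
  R5 fires at severity
  R3 fires at weight
  => forward: BREAKING (3)

backward: BREAKING [(weight, R3)]; forward: BREAKING [(extras, R2), (severity, R5), (weight, R3)]


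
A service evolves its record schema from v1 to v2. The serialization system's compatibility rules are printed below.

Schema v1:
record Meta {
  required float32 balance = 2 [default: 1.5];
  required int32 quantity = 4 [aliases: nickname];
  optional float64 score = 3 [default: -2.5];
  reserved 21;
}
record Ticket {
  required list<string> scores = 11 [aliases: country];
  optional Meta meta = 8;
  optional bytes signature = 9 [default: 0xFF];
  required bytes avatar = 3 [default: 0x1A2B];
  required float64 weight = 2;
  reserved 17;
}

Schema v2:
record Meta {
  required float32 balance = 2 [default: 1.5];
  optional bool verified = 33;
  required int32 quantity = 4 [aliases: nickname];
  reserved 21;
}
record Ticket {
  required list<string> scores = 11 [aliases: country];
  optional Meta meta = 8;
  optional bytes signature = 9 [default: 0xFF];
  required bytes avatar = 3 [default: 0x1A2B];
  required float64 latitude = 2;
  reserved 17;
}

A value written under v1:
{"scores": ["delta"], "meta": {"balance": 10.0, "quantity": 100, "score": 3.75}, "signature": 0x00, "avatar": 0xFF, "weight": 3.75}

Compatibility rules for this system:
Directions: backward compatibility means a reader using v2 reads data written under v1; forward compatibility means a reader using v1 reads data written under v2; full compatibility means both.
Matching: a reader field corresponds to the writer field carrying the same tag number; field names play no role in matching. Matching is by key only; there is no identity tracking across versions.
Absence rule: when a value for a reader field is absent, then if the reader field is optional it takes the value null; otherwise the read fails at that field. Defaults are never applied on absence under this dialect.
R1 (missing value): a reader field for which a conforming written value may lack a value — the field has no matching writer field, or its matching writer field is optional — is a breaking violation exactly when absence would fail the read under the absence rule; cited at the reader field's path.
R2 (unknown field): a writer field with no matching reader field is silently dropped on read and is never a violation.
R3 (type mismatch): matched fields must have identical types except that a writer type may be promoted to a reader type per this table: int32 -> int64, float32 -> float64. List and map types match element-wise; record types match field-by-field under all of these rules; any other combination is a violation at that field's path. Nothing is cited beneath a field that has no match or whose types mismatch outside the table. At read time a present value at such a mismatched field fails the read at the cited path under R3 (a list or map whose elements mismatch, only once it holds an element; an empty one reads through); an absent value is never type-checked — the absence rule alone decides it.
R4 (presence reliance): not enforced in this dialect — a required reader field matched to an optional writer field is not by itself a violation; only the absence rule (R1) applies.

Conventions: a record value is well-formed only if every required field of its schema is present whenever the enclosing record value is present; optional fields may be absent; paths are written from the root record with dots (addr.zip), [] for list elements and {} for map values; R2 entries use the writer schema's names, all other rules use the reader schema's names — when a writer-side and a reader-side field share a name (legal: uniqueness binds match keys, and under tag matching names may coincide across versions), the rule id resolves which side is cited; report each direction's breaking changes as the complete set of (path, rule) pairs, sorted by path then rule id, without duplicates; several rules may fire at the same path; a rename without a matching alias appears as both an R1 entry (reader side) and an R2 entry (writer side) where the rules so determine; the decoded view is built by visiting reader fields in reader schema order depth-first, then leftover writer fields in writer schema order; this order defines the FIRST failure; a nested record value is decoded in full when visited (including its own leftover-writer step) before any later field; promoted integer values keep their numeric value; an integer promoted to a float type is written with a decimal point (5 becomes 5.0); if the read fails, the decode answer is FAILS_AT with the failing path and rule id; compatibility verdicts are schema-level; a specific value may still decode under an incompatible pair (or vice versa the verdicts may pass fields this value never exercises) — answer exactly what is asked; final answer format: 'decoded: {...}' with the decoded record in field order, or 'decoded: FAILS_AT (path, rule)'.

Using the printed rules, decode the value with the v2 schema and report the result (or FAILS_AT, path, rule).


each type pair in Ticket: writer, then reader
decoding the Ticket value with the v2 reader:
  scores := ["delta"]
  meta.balance := 10.0
  meta.verified := null (not supplied -> null)
  meta.quantity := 100
  writer meta.score: unmatched, discarded
  signature := 0x00
  avatar := 0xFF
  latitude := 3.75 (from writer weight)
  => decoded: {"scores": ["delta"], "meta": {"balance": 10.0, "verified": null, "quantity": 100}, "signature": 0x00, "avatar": 0xFF, "latitude": 3.75}

decoded: {"scores": ["delta"], "meta": {"balance": 10.0, "verified": null, "quantity": 100}, "signature": 0x00, "avatar": 0xFF, "latitude": 3.75}


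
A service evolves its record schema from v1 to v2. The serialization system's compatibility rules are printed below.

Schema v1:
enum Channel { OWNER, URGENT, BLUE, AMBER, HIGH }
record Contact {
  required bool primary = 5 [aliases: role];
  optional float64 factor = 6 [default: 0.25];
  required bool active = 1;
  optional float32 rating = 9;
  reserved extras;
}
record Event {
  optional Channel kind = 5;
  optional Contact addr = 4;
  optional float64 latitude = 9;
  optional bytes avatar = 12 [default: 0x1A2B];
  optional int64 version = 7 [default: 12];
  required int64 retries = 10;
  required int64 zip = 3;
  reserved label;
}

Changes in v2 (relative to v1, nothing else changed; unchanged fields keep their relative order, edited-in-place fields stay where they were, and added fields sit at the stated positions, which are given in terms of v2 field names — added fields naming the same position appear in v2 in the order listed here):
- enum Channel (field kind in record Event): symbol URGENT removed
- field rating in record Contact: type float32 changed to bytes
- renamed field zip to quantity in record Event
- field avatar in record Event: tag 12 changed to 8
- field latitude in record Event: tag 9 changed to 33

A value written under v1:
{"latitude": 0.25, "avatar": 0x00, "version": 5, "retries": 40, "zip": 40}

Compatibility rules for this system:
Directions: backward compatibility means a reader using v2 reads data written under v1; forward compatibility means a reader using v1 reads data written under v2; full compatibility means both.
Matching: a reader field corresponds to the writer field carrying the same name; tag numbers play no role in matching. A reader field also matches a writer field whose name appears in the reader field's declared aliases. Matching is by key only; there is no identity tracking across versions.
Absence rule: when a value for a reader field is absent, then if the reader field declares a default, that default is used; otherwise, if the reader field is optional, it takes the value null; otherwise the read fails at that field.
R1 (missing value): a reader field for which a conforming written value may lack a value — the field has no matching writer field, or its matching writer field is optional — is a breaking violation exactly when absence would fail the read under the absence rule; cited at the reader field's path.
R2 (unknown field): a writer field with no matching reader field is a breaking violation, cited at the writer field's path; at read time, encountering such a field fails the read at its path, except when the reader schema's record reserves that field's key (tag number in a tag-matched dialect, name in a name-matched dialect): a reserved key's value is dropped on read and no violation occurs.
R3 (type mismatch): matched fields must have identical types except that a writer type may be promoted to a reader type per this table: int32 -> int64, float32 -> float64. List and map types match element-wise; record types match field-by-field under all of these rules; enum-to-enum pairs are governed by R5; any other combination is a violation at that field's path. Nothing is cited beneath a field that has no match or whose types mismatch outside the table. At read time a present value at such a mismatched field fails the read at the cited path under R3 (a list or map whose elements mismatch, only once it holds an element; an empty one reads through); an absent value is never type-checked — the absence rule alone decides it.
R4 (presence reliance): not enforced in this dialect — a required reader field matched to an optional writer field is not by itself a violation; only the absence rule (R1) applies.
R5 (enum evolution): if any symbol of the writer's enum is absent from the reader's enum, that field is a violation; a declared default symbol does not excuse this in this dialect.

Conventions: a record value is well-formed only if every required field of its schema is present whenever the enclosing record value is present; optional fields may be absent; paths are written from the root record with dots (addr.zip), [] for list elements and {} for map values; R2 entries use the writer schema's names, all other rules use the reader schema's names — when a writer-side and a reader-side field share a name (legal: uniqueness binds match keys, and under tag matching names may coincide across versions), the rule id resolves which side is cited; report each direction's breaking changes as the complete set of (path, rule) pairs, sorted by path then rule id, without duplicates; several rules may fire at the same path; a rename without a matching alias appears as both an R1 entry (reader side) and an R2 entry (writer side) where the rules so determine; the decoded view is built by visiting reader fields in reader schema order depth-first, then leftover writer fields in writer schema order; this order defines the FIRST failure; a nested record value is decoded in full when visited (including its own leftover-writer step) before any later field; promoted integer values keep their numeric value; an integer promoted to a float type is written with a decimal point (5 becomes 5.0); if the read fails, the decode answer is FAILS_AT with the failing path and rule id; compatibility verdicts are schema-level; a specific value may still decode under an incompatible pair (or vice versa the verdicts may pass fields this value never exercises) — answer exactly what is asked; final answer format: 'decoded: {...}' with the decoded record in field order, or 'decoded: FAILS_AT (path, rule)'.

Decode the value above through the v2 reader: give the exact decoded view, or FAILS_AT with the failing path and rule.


decoded: FAILS_AT (quantity, R1)

each type pair in Event: writer, then reader
decode (reader v2):
  kind := null (absent, optional -> null)
  addr := null (absent, optional -> null)
  latitude := 0.25
  avatar := 0x00
  version := 5
  retries := 40
  read fails at quantity under R1 (no fill)
  => FAILS_AT (quantity, R1)
remaining Event differences; none change what is asked:
  enum Channel (field kind in record Event): symbol URGENT removed -> affects the rule determinations only; this particular Event value decodes identically
  field rating in record Contact: type float32 changed to bytes -> affects the rule determinations only; this particular Event value decodes identically
  field avatar in record Event: tag 12 changed to 8 -> triggers nothing under the printed rules; the Event answer is the same either way
  field latitude in record Event: tag 9 changed to 33 -> triggers nothing under the printed rules; the Event answer is the same either way
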